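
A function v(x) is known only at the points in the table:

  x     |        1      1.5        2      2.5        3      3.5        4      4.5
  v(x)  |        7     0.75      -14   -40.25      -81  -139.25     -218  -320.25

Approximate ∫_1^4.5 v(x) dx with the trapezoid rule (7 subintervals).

Δx = 0.5.
T_7 = (0.5/2)·[7 + 2·0.75 + 2·(-14) + 2·(-40.25) + 2·(-81) + 2·(-139.25) + 2·(-218) + (-320.25)] = -324.1875.

-324.1875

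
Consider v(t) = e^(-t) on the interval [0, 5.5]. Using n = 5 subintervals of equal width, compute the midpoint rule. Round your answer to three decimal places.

Δt = (5.5 − 0)/5 = 1.1.
Midpoints: 0.55, 1.65, 2.75, 3.85, 4.95.
v(0.55) ≈ 0.577, v(1.65) ≈ 0.192, v(2.75) ≈ 0.064, v(3.85) ≈ 0.021, v(4.95) ≈ 0.007.
Sum = Δt · [v(0.55) + v(1.65) + v(2.75) + v(3.85) + v(4.95)].
Sum ≈ 0.947.

0.947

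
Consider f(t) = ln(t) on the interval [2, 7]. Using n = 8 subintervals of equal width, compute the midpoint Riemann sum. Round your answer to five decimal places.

7.24085

Δt = (7 − 2)/8 = 0.625.
Midpoints: 2.3125, 2.9375, 3.5625, 4.1875, 4.8125, 5.4375, 6.0625, 6.6875.
f(2.3125) ≈ 0.83833, f(2.9375) ≈ 1.07756, f(3.5625) ≈ 1.27046, f(4.1875) ≈ 1.43210, f(4.8125) ≈ 1.57122, f(5.4375) ≈ 1.69332, f(6.0625) ≈ 1.80212, f(6.6875) ≈ 1.90024.
Sum = Δt · [f(2.3125) + f(2.9375) + f(3.5625) + ...].
Sum ≈ 7.24085.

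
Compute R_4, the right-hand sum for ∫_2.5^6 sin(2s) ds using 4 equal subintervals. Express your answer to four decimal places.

Δs = (6 − 2.5)/4 = 0.875.
Right endpoints: 3.375, 4.25, 5.125, 6.
f(3.375) ≈ 0.4500, f(4.25) ≈ 0.7985, f(5.125) ≈ -0.7347, f(6) ≈ -0.5366.
Sum = Δs · [f(3.375) + f(4.25) + f(5.125) + f(6)].
Sum ≈ -0.0199.

-0.0199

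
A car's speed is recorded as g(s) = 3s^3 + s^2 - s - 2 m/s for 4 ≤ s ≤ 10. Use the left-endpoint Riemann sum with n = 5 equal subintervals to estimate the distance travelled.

Δs = (10 − 4)/5 = 1.2.
Left endpoints: 4, 5.2, 6.4, 7.6, 8.8.
g(4) = 202, g(5.2) = 441.664, g(6.4) = 818.992, g(7.6) = 1365.088, g(8.8) = 2111.056.
Sum = Δs · [g(4) + g(5.2) + g(6.4) + g(7.6) + g(8.8)].
Sum = 5926.56.

5926.56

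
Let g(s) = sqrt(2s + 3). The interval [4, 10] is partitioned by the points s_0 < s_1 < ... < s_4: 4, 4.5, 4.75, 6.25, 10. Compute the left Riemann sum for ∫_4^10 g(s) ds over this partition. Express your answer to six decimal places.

Subinterval widths: 0.5, 0.25, 1.5, 3.75.
Left endpoints: 4, 4.5, 4.75, 6.25.
g(4) ≈ 3.316625, g(4.5) ≈ 3.464102, g(4.75) ≈ 3.535534, g(6.25) ≈ 3.937004.
Sum = Σ Δs_i · g(s_i).
Sum ≈ 22.591403.

22.591403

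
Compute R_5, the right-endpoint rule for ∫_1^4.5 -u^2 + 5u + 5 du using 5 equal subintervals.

Δu = (4.5 − 1)/5 = 0.7.
Right endpoints: 1.7, 2.4, 3.1, 3.8, 4.5.
f(1.7) = 10.61, f(2.4) = 11.24, f(3.1) = 10.89, f(3.8) = 9.56, f(4.5) = 7.25.
Sum = Δu · [f(1.7) + f(2.4) + f(3.1) + f(3.8) + f(4.5)].
Sum = 34.685.

34.685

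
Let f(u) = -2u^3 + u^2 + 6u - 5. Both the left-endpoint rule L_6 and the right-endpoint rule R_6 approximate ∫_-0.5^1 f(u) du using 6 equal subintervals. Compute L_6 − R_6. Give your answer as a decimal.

-1.875

L_6 = -6.2890625.
R_6 = -4.4140625.
L_6 − R_6 = -1.875.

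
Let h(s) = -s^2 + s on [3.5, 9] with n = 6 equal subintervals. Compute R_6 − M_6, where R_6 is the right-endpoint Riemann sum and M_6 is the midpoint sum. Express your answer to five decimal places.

-30.14497

R_6 ≈ -224.0931713.
M_6 ≈ -193.9482060.
R_6 − M_6 ≈ -30.14497.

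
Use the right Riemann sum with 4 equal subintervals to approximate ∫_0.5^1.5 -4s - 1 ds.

Δs = (1.5 − 0.5)/4 = 0.25.
Right endpoints: 0.75, 1, 1.25, 1.5.
f(0.75) = -4, f(1) = -5, f(1.25) = -6, f(1.5) = -7.
Sum = Δs · [f(0.75) + f(1) + f(1.25) + f(1.5)].
Sum = -5.5.

-5.5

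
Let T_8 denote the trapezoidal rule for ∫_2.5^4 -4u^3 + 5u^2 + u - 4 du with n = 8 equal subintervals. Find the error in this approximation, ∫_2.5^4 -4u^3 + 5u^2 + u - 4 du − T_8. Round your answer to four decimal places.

0.2988

Exact integral: ∫_2.5^4 f(u) du = -137.4375.
T_8 ≈ -137.736328.
Error ≈ -137.4375 − (-137.736328) ≈ 0.2988.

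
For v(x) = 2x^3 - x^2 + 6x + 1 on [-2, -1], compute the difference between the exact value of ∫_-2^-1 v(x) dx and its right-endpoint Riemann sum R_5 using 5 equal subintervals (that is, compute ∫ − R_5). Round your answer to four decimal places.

Exact integral: ∫_-2^-1 v(x) dx ≈ -17.833333.
R_5 = -15.6.
Error ≈ -17.833333 − (-15.6) ≈ -2.2333.

-2.2333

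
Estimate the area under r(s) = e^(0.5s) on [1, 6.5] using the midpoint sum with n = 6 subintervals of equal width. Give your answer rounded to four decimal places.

47.8632

Δs = (6.5 − 1)/6 = 11/12.
Midpoints: 35/24, 2.375, 79/24, 101/24, 5.125, 145/24.
r(35/24) ≈ 2.0734, r(2.375) ≈ 3.2789, r(79/24) ≈ 5.1853, r(101/24) ≈ 8.2003, r(5.125) ≈ 12.9682, r(145/24) ≈ 20.5084.
Sum = Δs · [r(35/24) + r(2.375) + r(79/24) + ...].
Sum ≈ 47.8632.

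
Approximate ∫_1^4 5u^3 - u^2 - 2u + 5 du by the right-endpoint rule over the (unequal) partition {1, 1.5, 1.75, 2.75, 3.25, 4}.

416.08203125

Subinterval widths: 0.5, 0.25, 1, 0.5, 0.75.
Right endpoints: 1.5, 1.75, 2.75, 3.25, 4.
f(1.5) = 16.625, f(1.75) = 25.234375, f(2.75) = 95.921875, f(3.25) = 159.578125, f(4) = 301.
Sum = Σ Δu_i · f(u_i).
Sum = 416.08203125.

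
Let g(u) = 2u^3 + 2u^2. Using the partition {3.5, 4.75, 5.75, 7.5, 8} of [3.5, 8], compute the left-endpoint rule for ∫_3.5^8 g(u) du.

1656.5078125

Subinterval widths: 1.25, 1, 1.75, 0.5.
Left endpoints: 3.5, 4.75, 5.75, 7.5.
g(3.5) = 110.25, g(4.75) = 259.46875, g(5.75) = 446.34375, g(7.5) = 956.25.
Sum = Σ Δu_i · g(u_i).
Sum = 1656.5078125.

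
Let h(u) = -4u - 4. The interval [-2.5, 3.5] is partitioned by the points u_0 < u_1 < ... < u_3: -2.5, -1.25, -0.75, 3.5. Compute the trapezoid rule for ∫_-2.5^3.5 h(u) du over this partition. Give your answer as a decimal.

-36

Subinterval widths: 1.25, 0.5, 4.25.
h(-2.5) = 6, h(-1.25) = 1, h(-0.75) = -1, h(3.5) = -18.
On each subinterval the trapezoid contributes (Δu_i/2)·[h(u_{i-1}) + h(u_i)].
Sum = -36.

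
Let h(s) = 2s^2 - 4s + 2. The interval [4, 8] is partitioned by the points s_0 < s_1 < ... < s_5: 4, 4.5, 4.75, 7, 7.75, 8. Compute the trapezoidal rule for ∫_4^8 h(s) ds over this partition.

214.65625

Subinterval widths: 0.5, 0.25, 2.25, 0.75, 0.25.
h(4) = 18, h(4.5) = 24.5, h(4.75) = 28.125, h(7) = 72, h(7.75) = 91.125, h(8) = 98.
On each subinterval the trapezoid contributes (Δs_i/2)·[h(s_{i-1}) + h(s_i)].
Sum = 214.65625.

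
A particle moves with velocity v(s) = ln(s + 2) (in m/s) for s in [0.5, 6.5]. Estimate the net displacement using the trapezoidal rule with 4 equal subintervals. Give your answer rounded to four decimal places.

9.8477

Δs = (6.5 − 0.5)/4 = 1.5.
v(0.5) ≈ 0.9163, v(2) ≈ 1.3863, v(3.5) ≈ 1.7047, v(5) ≈ 1.9459, v(6.5) ≈ 2.1401.
T_4 = (Δs/2)·[v(s_0) + 2v(s_1) + 2v(s_2) + 2v(s_3) + v(s_4)].
Sum ≈ 9.8477.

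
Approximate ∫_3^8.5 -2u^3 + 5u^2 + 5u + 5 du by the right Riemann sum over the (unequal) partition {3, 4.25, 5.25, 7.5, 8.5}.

-2156.0546875

Subinterval widths: 1.25, 1, 2.25, 1.
Right endpoints: 4.25, 5.25, 7.5, 8.5.
f(4.25) = -36.96875, f(5.25) = -120.34375, f(7.5) = -520, f(8.5) = -819.5.
Sum = Σ Δu_i · f(u_i).
Sum = -2156.0546875.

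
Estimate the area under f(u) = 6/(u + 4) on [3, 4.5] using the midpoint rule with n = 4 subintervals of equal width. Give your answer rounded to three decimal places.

Δu = (4.5 − 3)/4 = 0.375.
Midpoints: 3.1875, 3.5625, 3.9375, 4.3125.
f(3.1875) = 96/115, f(3.5625) = 96/121, f(3.9375) = 96/127, f(4.3125) = 96/133.
Sum = Δu · [f(3.1875) + f(3.5625) + f(3.9375) + f(4.3125)].
Sum ≈ 1.165.

1.165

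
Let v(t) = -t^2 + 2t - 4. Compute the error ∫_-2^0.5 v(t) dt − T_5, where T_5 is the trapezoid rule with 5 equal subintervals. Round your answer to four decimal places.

Exact integral: ∫_-2^0.5 v(t) dt ≈ -16.458333.
T_5 = -16.5625.
Error ≈ -16.458333 − (-16.5625) ≈ 0.1042.

0.1042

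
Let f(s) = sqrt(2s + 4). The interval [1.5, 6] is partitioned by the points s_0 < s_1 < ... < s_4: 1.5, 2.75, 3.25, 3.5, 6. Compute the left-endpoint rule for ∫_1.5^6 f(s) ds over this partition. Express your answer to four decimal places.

Subinterval widths: 1.25, 0.5, 0.25, 2.5.
Left endpoints: 1.5, 2.75, 3.25, 3.5.
f(1.5) ≈ 2.6458, f(2.75) ≈ 3.0822, f(3.25) ≈ 3.2404, f(3.5) ≈ 3.3166.
Sum = Σ Δs_i · f(s_i).
Sum ≈ 13.9499.

13.9499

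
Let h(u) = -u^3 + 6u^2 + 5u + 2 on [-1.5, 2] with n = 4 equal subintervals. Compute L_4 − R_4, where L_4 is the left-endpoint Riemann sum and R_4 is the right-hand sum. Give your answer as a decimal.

L_4 ≈ 26.46191.
R_4 ≈ 41.00879.
L_4 − R_4 = -14.546875.

-14.546875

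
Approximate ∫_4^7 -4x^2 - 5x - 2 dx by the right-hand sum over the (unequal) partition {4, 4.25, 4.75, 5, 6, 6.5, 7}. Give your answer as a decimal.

Subinterval widths: 0.25, 0.5, 0.25, 1, 0.5, 0.5.
Right endpoints: 4.25, 4.75, 5, 6, 6.5, 7.
f(4.25) = -95.5, f(4.75) = -116, f(5) = -127, f(6) = -176, f(6.5) = -203.5, f(7) = -233.
Sum = Σ Δx_i · f(x_i).
Sum = -507.875.

-507.875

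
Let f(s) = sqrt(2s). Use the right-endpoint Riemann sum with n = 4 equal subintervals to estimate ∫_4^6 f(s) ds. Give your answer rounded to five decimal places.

Δs = (6 − 4)/4 = 0.5.
Right endpoints: 4.5, 5, 5.5, 6.
f(4.5) ≈ 3.00000, f(5) ≈ 3.16228, f(5.5) ≈ 3.31662, f(6) ≈ 3.46410.
Sum = Δs · [f(4.5) + f(5) + f(5.5) + f(6)].
Sum ≈ 6.47150.

6.47150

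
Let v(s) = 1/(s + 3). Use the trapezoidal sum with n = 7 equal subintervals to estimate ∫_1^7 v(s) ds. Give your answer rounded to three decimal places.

0.919

Δs = (7 − 1)/7 = 6/7.
v(1) = 0.25, v(13/7) = 7/34, v(19/7) = 0.175, v(25/7) = 7/46, v(31/7) = 7/52, v(37/7) = 7/58, v(43/7) = 0.109375, v(7) = 0.1.
T_7 = (Δs/2)·[v(s_0) + 2v(s_1) + ... + 2v(s_{6}) + v(s_7)].
Sum ≈ 0.919.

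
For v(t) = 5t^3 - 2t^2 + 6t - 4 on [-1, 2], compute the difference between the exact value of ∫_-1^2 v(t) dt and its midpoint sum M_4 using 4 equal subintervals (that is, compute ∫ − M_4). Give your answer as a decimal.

Exact integral: ∫_-1^2 v(t) dt = 9.75.
M_4 = 8.9765625.
Error = 9.75 − 8.9765625 = 0.7734375.

0.7734375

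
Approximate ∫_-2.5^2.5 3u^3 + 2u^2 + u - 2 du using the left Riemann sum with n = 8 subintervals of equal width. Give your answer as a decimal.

Δu = (2.5 − (-2.5))/8 = 0.625.
Left endpoints: -2.5, -1.875, -1.25, -0.625, 0, 0.625, 1.25, 1.875.
f(-2.5) = -38.875, f(-1.875) = -8509/512, f(-1.25) = -5.984375, f(-0.625) = -1319/512, f(0) = -2, f(0.625) = 71/512, f(1.25) = 8.234375, f(1.875) = 13661/512.
Sum = Δu · [f(-2.5) + f(-1.875) + f(-1.25) + ...].
Sum = -19.375.

-19.375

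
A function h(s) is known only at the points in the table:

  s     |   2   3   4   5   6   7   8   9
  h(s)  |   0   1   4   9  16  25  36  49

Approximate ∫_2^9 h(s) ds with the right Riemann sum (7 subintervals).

140

Δs = 1.
Sum = 1·[1 + 4 + 9 + 16 + 25 + 36 + 49] = 140.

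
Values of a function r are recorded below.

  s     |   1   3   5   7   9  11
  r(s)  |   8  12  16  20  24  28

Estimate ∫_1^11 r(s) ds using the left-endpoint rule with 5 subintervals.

Δs = 2.
Sum = 2·[8 + 12 + 16 + 20 + 24] = 160.

160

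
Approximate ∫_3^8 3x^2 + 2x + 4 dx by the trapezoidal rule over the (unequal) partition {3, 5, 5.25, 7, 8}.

Subinterval widths: 2, 0.25, 1.75, 1.
f(3) = 37, f(5) = 89, f(5.25) = 97.1875, f(7) = 165, f(8) = 212.
On each subinterval the trapezoid contributes (Δx_i/2)·[f(x_{i-1}) + f(x_i)].
Sum = 567.1875.

567.1875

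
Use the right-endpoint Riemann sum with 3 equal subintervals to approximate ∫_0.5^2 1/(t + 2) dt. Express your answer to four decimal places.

Δt = (2 − 0.5)/3 = 0.5.
Right endpoints: 1, 1.5, 2.
f(1) = 1/3, f(1.5) = 2/7, f(2) = 0.25.
Sum = Δt · [f(1) + f(1.5) + f(2)].
Sum ≈ 0.4345.

0.4345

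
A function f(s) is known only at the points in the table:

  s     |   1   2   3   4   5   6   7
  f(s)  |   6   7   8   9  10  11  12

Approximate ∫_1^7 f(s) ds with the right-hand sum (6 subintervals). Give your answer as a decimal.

Δs = 1.
Sum = 1·[7 + 8 + 9 + 10 + 11 + 12] = 57.

57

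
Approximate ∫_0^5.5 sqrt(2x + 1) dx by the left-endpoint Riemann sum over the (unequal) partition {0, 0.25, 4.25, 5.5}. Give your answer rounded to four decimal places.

Subinterval widths: 0.25, 4, 1.25.
Left endpoints: 0, 0.25, 4.25.
f(0) ≈ 1.0000, f(0.25) ≈ 1.2247, f(4.25) ≈ 3.0822.
Sum = Σ Δx_i · f(x_i).
Sum ≈ 9.0017.

9.0017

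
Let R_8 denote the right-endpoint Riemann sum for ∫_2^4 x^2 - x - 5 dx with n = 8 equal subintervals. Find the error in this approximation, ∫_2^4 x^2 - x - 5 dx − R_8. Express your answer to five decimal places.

Exact integral: ∫_2^4 f(x) dx ≈ 2.6666667.
R_8 = 3.9375.
Error ≈ 2.6666667 − 3.9375 ≈ -1.27083.

-1.27083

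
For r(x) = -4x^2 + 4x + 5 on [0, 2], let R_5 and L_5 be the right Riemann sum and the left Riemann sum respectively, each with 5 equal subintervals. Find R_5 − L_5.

R_5 = 5.52.
L_5 = 8.72.
R_5 − L_5 = -3.2.

-3.2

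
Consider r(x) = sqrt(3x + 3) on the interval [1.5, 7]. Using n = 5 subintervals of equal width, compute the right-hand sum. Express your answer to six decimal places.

22.727504

Δx = (7 − 1.5)/5 = 1.1.
Right endpoints: 2.6, 3.7, 4.8, 5.9, 7.
r(2.6) ≈ 3.286335, r(3.7) ≈ 3.754997, r(4.8) ≈ 4.171331, r(5.9) ≈ 4.549725, r(7) ≈ 4.898979.
Sum = Δx · [r(2.6) + r(3.7) + r(4.8) + r(5.9) + r(7)].
Sum ≈ 22.727504.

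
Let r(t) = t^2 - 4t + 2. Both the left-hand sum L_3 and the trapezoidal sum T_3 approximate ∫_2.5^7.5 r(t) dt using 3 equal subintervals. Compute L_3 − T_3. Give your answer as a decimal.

L_3 ≈ 22.7314815.
T_3 ≈ 47.7314815.
L_3 − T_3 = -25.

-25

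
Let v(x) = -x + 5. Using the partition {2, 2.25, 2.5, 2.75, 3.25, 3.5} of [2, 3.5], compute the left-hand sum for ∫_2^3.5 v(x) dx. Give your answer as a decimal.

3.625

Subinterval widths: 0.25, 0.25, 0.25, 0.5, 0.25.
Left endpoints: 2, 2.25, 2.5, 2.75, 3.25.
v(2) = 3, v(2.25) = 2.75, v(2.5) = 2.5, v(2.75) = 2.25, v(3.25) = 1.75.
Sum = Σ Δx_i · v(x_i).
Sum = 3.625.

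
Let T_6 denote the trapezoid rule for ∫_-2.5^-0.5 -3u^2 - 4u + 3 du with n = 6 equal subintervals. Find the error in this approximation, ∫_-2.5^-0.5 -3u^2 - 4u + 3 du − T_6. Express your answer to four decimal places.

Exact integral: ∫_-2.5^-0.5 f(u) du = 2.5.
T_6 ≈ 2.388889.
Error ≈ 2.5 − 2.388889 ≈ 0.1111.

0.1111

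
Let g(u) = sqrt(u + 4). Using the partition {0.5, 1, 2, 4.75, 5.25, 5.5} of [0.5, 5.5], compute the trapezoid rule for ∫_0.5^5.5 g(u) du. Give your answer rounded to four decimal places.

Subinterval widths: 0.5, 1, 2.75, 0.5, 0.25.
g(0.5) ≈ 2.1213, g(1) ≈ 2.2361, g(2) ≈ 2.4495, g(4.75) ≈ 2.9580, g(5.25) ≈ 3.0414, g(5.5) ≈ 3.0822.
On each subinterval the trapezoid contributes (Δu_i/2)·[g(u_{i-1}) + g(u_i)].
Sum ≈ 13.1328.

13.1328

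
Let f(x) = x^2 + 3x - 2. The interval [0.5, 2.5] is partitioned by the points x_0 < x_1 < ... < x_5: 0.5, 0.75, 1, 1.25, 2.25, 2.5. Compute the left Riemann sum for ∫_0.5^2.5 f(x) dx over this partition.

Subinterval widths: 0.25, 0.25, 0.25, 1, 0.25.
Left endpoints: 0.5, 0.75, 1, 1.25, 2.25.
f(0.5) = -0.25, f(0.75) = 0.8125, f(1) = 2, f(1.25) = 3.3125, f(2.25) = 9.8125.
Sum = Σ Δx_i · f(x_i).
Sum = 6.40625.

6.40625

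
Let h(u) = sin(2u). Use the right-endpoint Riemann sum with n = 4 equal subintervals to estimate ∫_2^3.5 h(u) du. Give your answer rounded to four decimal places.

-0.4054

Δu = (3.5 − 2)/4 = 0.375.
Right endpoints: 2.375, 2.75, 3.125, 3.5.
h(2.375) ≈ -0.9993, h(2.75) ≈ -0.7055, h(3.125) ≈ -0.0332, h(3.5) ≈ 0.6570.
Sum = Δu · [h(2.375) + h(2.75) + h(3.125) + h(3.5)].
Sum ≈ -0.4054.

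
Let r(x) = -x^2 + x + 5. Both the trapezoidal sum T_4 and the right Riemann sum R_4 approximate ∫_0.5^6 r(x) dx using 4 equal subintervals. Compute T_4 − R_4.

T_4 = -28.31640625.
R_4 = -49.11328125.
T_4 − R_4 = 20.796875.

20.796875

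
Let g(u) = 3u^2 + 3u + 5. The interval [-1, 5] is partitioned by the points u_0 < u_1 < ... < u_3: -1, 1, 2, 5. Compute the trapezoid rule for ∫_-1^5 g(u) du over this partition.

210

Subinterval widths: 2, 1, 3.
g(-1) = 5, g(1) = 11, g(2) = 23, g(5) = 95.
On each subinterval the trapezoid contributes (Δu_i/2)·[g(u_{i-1}) + g(u_i)].
Sum = 210.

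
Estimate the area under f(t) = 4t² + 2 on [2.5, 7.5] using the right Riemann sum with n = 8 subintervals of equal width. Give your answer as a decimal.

615.46875

Δt = (7.5 − 2.5)/8 = 0.625.
Right endpoints: 3.125, 3.75, 4.375, 5, 5.625, 6.25, 6.875, 7.5.
f(3.125) = 41.0625, f(3.75) = 58.25, f(4.375) = 78.5625, f(5) = 102, f(5.625) = 128.5625, f(6.25) = 158.25, f(6.875) = 191.0625, f(7.5) = 227.
Sum = Δt · [f(3.125) + f(3.75) + f(4.375) + ...].
Sum = 615.46875.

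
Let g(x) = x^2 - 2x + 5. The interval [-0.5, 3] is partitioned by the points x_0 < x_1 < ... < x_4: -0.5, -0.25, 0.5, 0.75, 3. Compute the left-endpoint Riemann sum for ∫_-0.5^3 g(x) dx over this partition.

Subinterval widths: 0.25, 0.75, 0.25, 2.25.
Left endpoints: -0.5, -0.25, 0.5, 0.75.
g(-0.5) = 6.25, g(-0.25) = 5.5625, g(0.5) = 4.25, g(0.75) = 4.0625.
Sum = Σ Δx_i · g(x_i).
Sum = 15.9375.

15.9375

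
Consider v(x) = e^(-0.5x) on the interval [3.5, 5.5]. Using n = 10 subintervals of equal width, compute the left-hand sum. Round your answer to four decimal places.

Δx = (5.5 − 3.5)/10 = 0.2.
Left endpoints: 3.5, 3.7, 3.9, 4.1, 4.3, 4.5, 4.7, 4.9, 5.1, 5.3.
v(3.5) ≈ 0.1738, v(3.7) ≈ 0.1572, v(3.9) ≈ 0.1423, v(4.1) ≈ 0.1287, v(4.3) ≈ 0.1165, v(4.5) ≈ 0.1054, v(4.7) ≈ 0.0954, v(4.9) ≈ 0.0863, v(5.1) ≈ 0.0781, v(5.3) ≈ 0.0707.
Sum = Δx · [v(3.5) + v(3.7) + v(3.9) + ...].
Sum ≈ 0.2309.

0.2309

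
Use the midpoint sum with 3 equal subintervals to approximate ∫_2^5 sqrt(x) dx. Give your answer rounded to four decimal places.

Δx = (5 − 2)/3 = 1.
Midpoints: 2.5, 3.5, 4.5.
f(2.5) ≈ 1.5811, f(3.5) ≈ 1.8708, f(4.5) ≈ 2.1213.
Sum = Δx · [f(2.5) + f(3.5) + f(4.5)].
Sum ≈ 5.5733.

5.5733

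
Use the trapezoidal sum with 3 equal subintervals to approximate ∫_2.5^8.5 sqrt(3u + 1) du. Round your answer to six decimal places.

24.734449

Δu = (8.5 − 2.5)/3 = 2.
f(2.5) ≈ 2.915476, f(4.5) ≈ 3.807887, f(6.5) ≈ 4.527693, f(8.5) ≈ 5.147815.
T_3 = (Δu/2)·[f(u_0) + 2f(u_1) + 2f(u_2) + f(u_3)].
Sum ≈ 24.734449.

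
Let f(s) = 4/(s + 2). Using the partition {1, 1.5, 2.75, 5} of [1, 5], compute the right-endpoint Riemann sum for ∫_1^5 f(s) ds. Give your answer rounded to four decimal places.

Subinterval widths: 0.5, 1.25, 2.25.
Right endpoints: 1.5, 2.75, 5.
f(1.5) = 8/7, f(2.75) = 16/19, f(5) = 4/7.
Sum = Σ Δs_i · f(s_i).
Sum ≈ 2.9098.

2.9098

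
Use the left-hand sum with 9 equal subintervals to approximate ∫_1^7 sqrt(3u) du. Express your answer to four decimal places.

Δu = (7 − 1)/9 = 2/3.
Left endpoints: 1, 5/3, 7/3, 3, 11/3, 13/3, 5, 17/3, 19/3.
f(1) ≈ 1.7321, f(5/3) ≈ 2.2361, f(7/3) ≈ 2.6458, f(3) ≈ 3.0000, f(11/3) ≈ 3.3166, f(13/3) ≈ 3.6056, f(5) ≈ 3.8730, f(17/3) ≈ 4.1231, f(19/3) ≈ 4.3589.
Sum = Δu · [f(1) + f(5/3) + f(7/3) + ...].
Sum ≈ 19.2607.

19.2607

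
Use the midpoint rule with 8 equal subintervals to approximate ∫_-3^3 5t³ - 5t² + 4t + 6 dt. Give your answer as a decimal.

-52.59375

Δt = (3 − (-3))/8 = 0.75.
Midpoints: -2.625, -1.875, -1.125, -0.375, 0.375, 1.125, 1.875, 2.625.
f(-2.625) = -66249/512, f(-1.875) = -26643/512, f(-1.125) = -6117/512, f(-0.375) = 1809/512, f(0.375) = 3615/512, f(1.125) = 5781/512, f(1.875) = 14787/512, f(2.625) = 37113/512.
Sum = Δt · [f(-2.625) + f(-1.875) + f(-1.125) + ...].
Sum = -52.59375.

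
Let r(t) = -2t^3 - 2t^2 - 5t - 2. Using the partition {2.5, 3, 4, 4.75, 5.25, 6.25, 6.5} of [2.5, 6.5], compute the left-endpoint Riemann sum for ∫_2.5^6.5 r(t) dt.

-919.9296875

Subinterval widths: 0.5, 1, 0.75, 0.5, 1, 0.25.
Left endpoints: 2.5, 3, 4, 4.75, 5.25, 6.25.
r(2.5) = -58.25, r(3) = -89, r(4) = -182, r(4.75) = -285.21875, r(5.25) = -372.78125, r(6.25) = -599.65625.
Sum = Σ Δt_i · r(t_i).
Sum = -919.9296875.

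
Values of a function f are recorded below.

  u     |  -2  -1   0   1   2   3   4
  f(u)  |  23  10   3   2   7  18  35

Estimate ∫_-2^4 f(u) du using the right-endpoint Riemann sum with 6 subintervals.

75

Δu = 1.
Sum = 1·[10 + 3 + 2 + 7 + 18 + 35] = 75.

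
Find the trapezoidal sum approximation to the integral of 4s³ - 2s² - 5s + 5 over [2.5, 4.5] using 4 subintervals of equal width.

Δs = (4.5 − 2.5)/4 = 0.5.
f(2.5) = 42.5, f(3) = 80, f(3.5) = 134.5, f(4) = 209, f(4.5) = 306.5.
T_4 = (Δs/2)·[f(s_0) + 2f(s_1) + 2f(s_2) + 2f(s_3) + f(s_4)].
Sum = 299.

299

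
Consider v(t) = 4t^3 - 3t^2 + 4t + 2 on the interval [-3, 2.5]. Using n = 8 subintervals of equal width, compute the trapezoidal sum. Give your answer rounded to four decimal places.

Δt = (2.5 − (-3))/8 = 0.6875.
v(-3) = -145, v(-2.3125) = -74505/1024, v(-1.625) = -29.5859375, v(-0.9375) = -7867/1024, v(-0.25) = 0.75, v(0.4375) = 3595/1024, v(1.125) = 8.3984375, v(1.8125) = 23769/1024, v(2.5) = 55.75.
T_8 = (Δt/2)·[v(t_0) + 2v(t_1) + ... + 2v(t_{7}) + v(t_8)].
Sum ≈ -81.6621.

-81.6621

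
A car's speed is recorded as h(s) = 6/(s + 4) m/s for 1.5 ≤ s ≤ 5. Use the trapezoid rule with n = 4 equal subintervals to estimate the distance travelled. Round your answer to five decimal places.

Δs = (5 − 1.5)/4 = 0.875.
h(1.5) = 12/11, h(2.375) = 16/17, h(3.25) = 24/29, h(4.125) = 48/65, h(5) = 2/3.
T_4 = (Δs/2)·[h(s_0) + 2h(s_1) + 2h(s_2) + 2h(s_3) + h(s_4)].
Sum ≈ 2.96276.

2.96276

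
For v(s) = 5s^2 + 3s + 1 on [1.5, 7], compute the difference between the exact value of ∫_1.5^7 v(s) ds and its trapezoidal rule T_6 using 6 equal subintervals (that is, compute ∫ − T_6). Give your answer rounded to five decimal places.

-3.85127

Exact integral: ∫_1.5^7 v(s) ds ≈ 641.6666667.
T_6 ≈ 645.5179398.
Error ≈ 641.6666667 − 645.5179398 ≈ -3.85127.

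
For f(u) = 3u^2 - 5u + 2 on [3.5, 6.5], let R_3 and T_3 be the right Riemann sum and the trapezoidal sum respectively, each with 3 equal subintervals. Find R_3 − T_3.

R_3 = 201.75.
T_3 = 164.25.
R_3 − T_3 = 37.5.

37.5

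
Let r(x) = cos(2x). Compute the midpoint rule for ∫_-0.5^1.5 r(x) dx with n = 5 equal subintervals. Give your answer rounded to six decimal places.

Δx = (1.5 − (-0.5))/5 = 0.4.
Midpoints: -0.3, 0.1, 0.5, 0.9, 1.3.
r(-0.3) ≈ 0.825336, r(0.1) ≈ 0.980067, r(0.5) ≈ 0.540302, r(0.9) ≈ -0.227202, r(1.3) ≈ -0.856889.
Sum = Δx · [r(-0.3) + r(0.1) + r(0.5) + r(0.9) + r(1.3)].
Sum ≈ 0.504645.

0.504645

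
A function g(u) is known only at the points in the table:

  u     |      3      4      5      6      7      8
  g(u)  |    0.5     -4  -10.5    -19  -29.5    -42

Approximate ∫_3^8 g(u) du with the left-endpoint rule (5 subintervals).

Δu = 1.
Sum = 1·[0.5 + (-4) + (-10.5) + (-19) + (-29.5)] = -62.5.

-62.5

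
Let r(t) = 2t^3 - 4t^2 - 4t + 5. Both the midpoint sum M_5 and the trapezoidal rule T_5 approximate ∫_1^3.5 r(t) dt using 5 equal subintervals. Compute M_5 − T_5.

M_5 = 8.203125.
T_5 = 9.6875.
M_5 − T_5 = -1.484375.

-1.484375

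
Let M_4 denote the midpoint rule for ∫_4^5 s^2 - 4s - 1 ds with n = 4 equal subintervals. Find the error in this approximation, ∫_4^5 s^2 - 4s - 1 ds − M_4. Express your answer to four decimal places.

Exact integral: ∫_4^5 f(s) ds ≈ 1.333333.
M_4 = 1.328125.
Error ≈ 1.333333 − 1.328125 ≈ 0.0052.

0.0052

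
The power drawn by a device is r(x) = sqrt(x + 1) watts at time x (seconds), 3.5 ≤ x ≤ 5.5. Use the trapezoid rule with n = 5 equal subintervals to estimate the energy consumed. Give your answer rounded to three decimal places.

Δx = (5.5 − 3.5)/5 = 0.4.
r(3.5) ≈ 2.121, r(3.9) ≈ 2.214, r(4.3) ≈ 2.302, r(4.7) ≈ 2.387, r(5.1) ≈ 2.470, r(5.5) ≈ 2.550.
T_5 = (Δx/2)·[r(x_0) + 2r(x_1) + ... + 2r(x_{4}) + r(x_5)].
Sum ≈ 4.683.

4.683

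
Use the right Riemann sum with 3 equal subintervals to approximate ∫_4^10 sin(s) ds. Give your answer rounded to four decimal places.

0.3318

Δs = (10 − 4)/3 = 2.
Right endpoints: 6, 8, 10.
f(6) ≈ -0.2794, f(8) ≈ 0.9894, f(10) ≈ -0.5440.
Sum = Δs · [f(6) + f(8) + f(10)].
Sum ≈ 0.3318.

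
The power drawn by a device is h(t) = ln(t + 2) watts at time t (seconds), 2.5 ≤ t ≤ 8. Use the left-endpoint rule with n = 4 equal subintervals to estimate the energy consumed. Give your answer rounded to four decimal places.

10.1894

Δt = (8 − 2.5)/4 = 1.375.
Left endpoints: 2.5, 3.875, 5.25, 6.625.
h(2.5) ≈ 1.5041, h(3.875) ≈ 1.7707, h(5.25) ≈ 1.9810, h(6.625) ≈ 2.1547.
Sum = Δt · [h(2.5) + h(3.875) + h(5.25) + h(6.625)].
Sum ≈ 10.1894.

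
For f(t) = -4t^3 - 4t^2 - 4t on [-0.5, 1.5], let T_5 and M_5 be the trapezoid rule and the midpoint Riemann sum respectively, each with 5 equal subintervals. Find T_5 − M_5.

T_5 = -14.2.
M_5 = -13.4.
T_5 − M_5 = -0.8.

-0.8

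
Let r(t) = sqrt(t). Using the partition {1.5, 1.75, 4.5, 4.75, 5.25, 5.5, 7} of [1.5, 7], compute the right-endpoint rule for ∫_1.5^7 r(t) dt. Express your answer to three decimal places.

Subinterval widths: 0.25, 2.75, 0.25, 0.5, 0.25, 1.5.
Right endpoints: 1.75, 4.5, 4.75, 5.25, 5.5, 7.
r(1.75) ≈ 1.323, r(4.5) ≈ 2.121, r(4.75) ≈ 2.179, r(5.25) ≈ 2.291, r(5.5) ≈ 2.345, r(7) ≈ 2.646.
Sum = Σ Δt_i · r(t_i).
Sum ≈ 12.410.

12.410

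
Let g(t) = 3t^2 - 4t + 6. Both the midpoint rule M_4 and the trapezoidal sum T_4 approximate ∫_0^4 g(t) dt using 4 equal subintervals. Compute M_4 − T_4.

M_4 = 55.
T_4 = 58.
M_4 − T_4 = -3.

-3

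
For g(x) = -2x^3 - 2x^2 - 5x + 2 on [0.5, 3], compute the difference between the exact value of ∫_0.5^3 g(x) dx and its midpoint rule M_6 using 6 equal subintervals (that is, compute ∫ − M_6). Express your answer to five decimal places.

Exact integral: ∫_0.5^3 g(x) dx ≈ -75.2604167.
M_6 ≈ -74.8083044.
Error ≈ -75.2604167 − (-74.8083044) ≈ -0.45211.

-0.45211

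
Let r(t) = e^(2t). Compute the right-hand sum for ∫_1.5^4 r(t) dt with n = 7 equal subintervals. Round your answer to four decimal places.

2071.5783

Δt = (4 − 1.5)/7 = 5/14.
Right endpoints: 13/7, 31/14, 18/7, 41/14, 23/7, 51/14, 4.
r(13/7) ≈ 41.0293, r(31/14) ≈ 83.8116, r(18/7) ≈ 171.2042, r(41/14) ≈ 349.7235, r(23/7) ≈ 714.3897, r(51/14) ≈ 1459.3031, r(4) ≈ 2980.9580.
Sum = Δt · [r(13/7) + r(31/14) + r(18/7) + ...].
Sum ≈ 2071.5783.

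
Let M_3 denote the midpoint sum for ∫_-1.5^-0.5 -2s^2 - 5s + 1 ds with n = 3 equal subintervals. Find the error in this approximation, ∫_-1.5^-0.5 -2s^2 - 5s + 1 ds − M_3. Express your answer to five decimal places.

-0.01852

Exact integral: ∫_-1.5^-0.5 f(s) ds ≈ 3.8333333.
M_3 ≈ 3.8518519.
Error ≈ 3.8333333 − 3.8518519 ≈ -0.01852.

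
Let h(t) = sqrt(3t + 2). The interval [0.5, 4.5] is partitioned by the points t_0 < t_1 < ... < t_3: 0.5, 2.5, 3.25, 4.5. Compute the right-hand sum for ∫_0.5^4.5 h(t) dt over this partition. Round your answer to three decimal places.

Subinterval widths: 2, 0.75, 1.25.
Right endpoints: 2.5, 3.25, 4.5.
h(2.5) ≈ 3.082, h(3.25) ≈ 3.428, h(4.5) ≈ 3.937.
Sum = Σ Δt_i · h(t_i).
Sum ≈ 13.657.

13.657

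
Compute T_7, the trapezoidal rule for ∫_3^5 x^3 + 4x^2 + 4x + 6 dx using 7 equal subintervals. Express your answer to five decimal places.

Δx = (5 − 3)/7 = 2/7.
f(3) = 81, f(23/7) = 33545/343, f(25/7) = 40083/343, f(27/7) = 47445/343, f(29/7) = 55679/343, f(31/7) = 64833/343, f(33/7) = 74955/343, f(5) = 251.
T_7 = (Δx/2)·[f(x_0) + 2f(x_1) + ... + 2f(x_{6}) + f(x_7)].
Sum ≈ 311.10204.

311.10204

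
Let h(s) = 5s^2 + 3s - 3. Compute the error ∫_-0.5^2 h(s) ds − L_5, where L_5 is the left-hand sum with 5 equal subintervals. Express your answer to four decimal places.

6.0417

Exact integral: ∫_-0.5^2 h(s) ds ≈ 11.666667.
L_5 = 5.625.
Error ≈ 11.666667 − 5.625 ≈ 6.0417.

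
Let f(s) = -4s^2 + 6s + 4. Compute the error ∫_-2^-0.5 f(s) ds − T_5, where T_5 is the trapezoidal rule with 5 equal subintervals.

Exact integral: ∫_-2^-0.5 f(s) ds = -15.75.
T_5 = -15.84.
Error = -15.75 − (-15.84) = 0.09.

0.09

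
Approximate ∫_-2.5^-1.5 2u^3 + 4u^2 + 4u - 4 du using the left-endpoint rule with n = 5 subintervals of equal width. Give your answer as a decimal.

Δu = (-1.5 − (-2.5))/5 = 0.2.
Left endpoints: -2.5, -2.3, -2.1, -1.9, -1.7.
f(-2.5) = -20.25, f(-2.3) = -16.374, f(-2.1) = -13.282, f(-1.9) = -10.878, f(-1.7) = -9.066.
Sum = Δu · [f(-2.5) + f(-2.3) + f(-2.1) + f(-1.9) + f(-1.7)].
Sum = -13.97.

-13.97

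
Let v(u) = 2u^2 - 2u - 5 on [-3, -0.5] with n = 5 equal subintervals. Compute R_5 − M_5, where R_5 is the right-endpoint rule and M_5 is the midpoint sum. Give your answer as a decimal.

-5.3125

R_5 = 8.75.
M_5 = 14.0625.
R_5 − M_5 = -5.3125.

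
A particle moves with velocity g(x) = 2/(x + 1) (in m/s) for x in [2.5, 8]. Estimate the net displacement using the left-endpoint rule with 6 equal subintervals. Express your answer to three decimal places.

Δx = (8 − 2.5)/6 = 11/12.
Left endpoints: 2.5, 41/12, 13/3, 5.25, 37/6, 85/12.
g(2.5) = 4/7, g(41/12) = 24/53, g(13/3) = 0.375, g(5.25) = 0.32, g(37/6) = 12/43, g(85/12) = 24/97.
Sum = Δx · [g(2.5) + g(41/12) + g(13/3) + ...].
Sum ≈ 2.059.

2.059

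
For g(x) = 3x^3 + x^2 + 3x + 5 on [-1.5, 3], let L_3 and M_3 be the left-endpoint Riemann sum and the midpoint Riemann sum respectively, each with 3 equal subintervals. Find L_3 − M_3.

-63.9140625

L_3 = 29.25.
M_3 = 93.1640625.
L_3 − M_3 = -63.9140625.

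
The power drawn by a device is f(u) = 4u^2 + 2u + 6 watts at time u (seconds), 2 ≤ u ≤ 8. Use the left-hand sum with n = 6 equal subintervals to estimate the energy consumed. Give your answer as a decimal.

Δu = (8 − 2)/6 = 1.
Left endpoints: 2, 3, 4, 5, 6, 7.
f(2) = 26, f(3) = 48, f(4) = 78, f(5) = 116, f(6) = 162, f(7) = 216.
Sum = Δu · [f(2) + f(3) + f(4) + ...].
Sum = 646.

646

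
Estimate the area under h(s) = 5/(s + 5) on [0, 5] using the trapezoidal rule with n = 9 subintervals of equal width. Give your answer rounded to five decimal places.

3.46959

Δs = (5 − 0)/9 = 5/9.
h(0) = 1, h(5/9) = 0.9, h(10/9) = 9/11, h(5/3) = 0.75, h(20/9) = 9/13, h(25/9) = 9/14, h(10/3) = 0.6, h(35/9) = 0.5625, h(40/9) = 9/17, h(5) = 0.5.
T_9 = (Δs/2)·[h(s_0) + 2h(s_1) + ... + 2h(s_{8}) + h(s_9)].
Sum ≈ 3.46959.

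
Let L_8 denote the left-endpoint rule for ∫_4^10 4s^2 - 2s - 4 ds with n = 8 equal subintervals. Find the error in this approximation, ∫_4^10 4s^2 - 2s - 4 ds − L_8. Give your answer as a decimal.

119.25

Exact integral: ∫_4^10 f(s) ds = 1140.
L_8 = 1020.75.
Error = 1140 − 1020.75 = 119.25.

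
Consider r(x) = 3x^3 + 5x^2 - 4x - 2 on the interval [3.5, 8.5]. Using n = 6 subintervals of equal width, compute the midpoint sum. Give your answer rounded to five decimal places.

Δx = (8.5 − 3.5)/6 = 5/6.
Midpoints: 47/12, 4.75, 67/12, 77/12, 7.25, 97/12.
r(47/12) = 137827/576, r(4.75) = 413.328125, r(67/12) = 125509/192, r(77/12) = 559177/576, r(7.25) = 1375.046875, r(97/12) = 360359/192.
Sum = Δx · [r(47/12) + r(4.75) + r(67/12) + ...].
Sum ≈ 4607.51157.

4607.51157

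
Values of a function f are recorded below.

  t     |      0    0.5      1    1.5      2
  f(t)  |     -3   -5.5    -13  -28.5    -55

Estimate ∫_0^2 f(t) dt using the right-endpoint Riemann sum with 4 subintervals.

-51

Δt = 0.5.
Sum = 0.5·[(-5.5) + (-13) + (-28.5) + (-55)] = -51.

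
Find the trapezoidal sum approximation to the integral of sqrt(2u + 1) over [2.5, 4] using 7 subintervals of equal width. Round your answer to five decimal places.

4.10073

Δu = (4 − 2.5)/7 = 3/14.
f(2.5) ≈ 2.44949, f(19/7) ≈ 2.53546, f(41/14) ≈ 2.61861, f(22/7) ≈ 2.69921, f(47/14) ≈ 2.77746, f(25/7) ≈ 2.85357, f(53/14) ≈ 2.92770, f(4) ≈ 3.00000.
T_7 = (Δu/2)·[f(u_0) + 2f(u_1) + ... + 2f(u_{6}) + f(u_7)].
Sum ≈ 4.10073.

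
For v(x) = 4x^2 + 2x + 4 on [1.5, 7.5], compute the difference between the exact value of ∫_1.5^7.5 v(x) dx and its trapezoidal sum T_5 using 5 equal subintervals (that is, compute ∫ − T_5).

Exact integral: ∫_1.5^7.5 v(x) dx = 636.
T_5 = 641.76.
Error = 636 − 641.76 = -5.76.

-5.76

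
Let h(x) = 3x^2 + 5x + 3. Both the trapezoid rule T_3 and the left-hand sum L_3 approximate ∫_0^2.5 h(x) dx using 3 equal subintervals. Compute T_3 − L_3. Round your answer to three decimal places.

T_3 ≈ 39.61806.
L_3 ≈ 26.59722.
T_3 − L_3 ≈ 13.021.

13.021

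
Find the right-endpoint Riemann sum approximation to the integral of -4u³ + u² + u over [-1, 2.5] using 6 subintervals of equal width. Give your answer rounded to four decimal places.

Δu = (2.5 − (-1))/6 = 7/12.
Right endpoints: -5/12, 1/6, 0.75, 4/3, 23/12, 2.5.
f(-5/12) = 5/108, f(1/6) = 19/108, f(0.75) = -0.375, f(4/3) = -172/27, f(23/12) = -1219/54, f(2.5) = -53.75.
Sum = Δu · [f(-5/12) + f(1/6) + f(0.75) + ...].
Sum ≈ -48.3275.

-48.3275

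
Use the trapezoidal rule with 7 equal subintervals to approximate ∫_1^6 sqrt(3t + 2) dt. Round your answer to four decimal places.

Δt = (6 − 1)/7 = 5/7.
f(1) ≈ 2.2361, f(12/7) ≈ 2.6726, f(17/7) ≈ 3.0472, f(22/7) ≈ 3.3806, f(27/7) ≈ 3.6839, f(32/7) ≈ 3.9641, f(37/7) ≈ 4.2258, f(6) ≈ 4.4721.
T_7 = (Δt/2)·[f(t_0) + 2f(t_1) + ... + 2f(t_{6}) + f(t_7)].
Sum ≈ 17.3774.

17.3774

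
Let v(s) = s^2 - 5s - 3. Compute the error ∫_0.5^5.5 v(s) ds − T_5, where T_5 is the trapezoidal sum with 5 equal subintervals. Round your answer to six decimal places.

-0.833333

Exact integral: ∫_0.5^5.5 v(s) ds ≈ -34.58333333.
T_5 = -33.75.
Error ≈ -34.58333333 − (-33.75) ≈ -0.833333.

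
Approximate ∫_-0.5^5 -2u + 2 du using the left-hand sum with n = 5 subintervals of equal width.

-7.7

Δu = (5 − (-0.5))/5 = 1.1.
Left endpoints: -0.5, 0.6, 1.7, 2.8, 3.9.
f(-0.5) = 3, f(0.6) = 0.8, f(1.7) = -1.4, f(2.8) = -3.6, f(3.9) = -5.8.
Sum = Δu · [f(-0.5) + f(0.6) + f(1.7) + f(2.8) + f(3.9)].
Sum = -7.7.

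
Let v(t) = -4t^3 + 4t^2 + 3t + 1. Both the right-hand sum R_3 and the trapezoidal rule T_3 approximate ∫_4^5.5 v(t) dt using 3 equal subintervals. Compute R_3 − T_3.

-87

R_3 = -590.
T_3 = -503.
R_3 − T_3 = -87.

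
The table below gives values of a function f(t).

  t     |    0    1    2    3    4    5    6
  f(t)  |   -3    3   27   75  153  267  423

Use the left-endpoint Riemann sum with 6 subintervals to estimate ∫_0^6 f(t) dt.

522

Δt = 1.
Sum = 1·[(-3) + 3 + 27 + 75 + 153 + 267] = 522.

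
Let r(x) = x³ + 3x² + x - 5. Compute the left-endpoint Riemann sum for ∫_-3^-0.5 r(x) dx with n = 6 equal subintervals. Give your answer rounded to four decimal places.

-11.0482

Δx = (-0.5 − (-3))/6 = 5/12.
Left endpoints: -3, -31/12, -13/6, -1.75, -4/3, -11/12.
r(-3) = -8, r(-31/12) = -8299/1728, r(-13/6) = -703/216, r(-1.75) = -2.921875, r(-4/3) = -91/27, r(-11/12) = -7199/1728.
Sum = Δx · [r(-3) + r(-31/12) + r(-13/6) + ...].
Sum ≈ -11.0482.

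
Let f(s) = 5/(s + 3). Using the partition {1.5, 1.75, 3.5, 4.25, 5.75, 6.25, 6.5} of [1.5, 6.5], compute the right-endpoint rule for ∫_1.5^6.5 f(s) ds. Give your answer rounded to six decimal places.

3.385545

Subinterval widths: 0.25, 1.75, 0.75, 1.5, 0.5, 0.25.
Right endpoints: 1.75, 3.5, 4.25, 5.75, 6.25, 6.5.
f(1.75) = 20/19, f(3.5) = 10/13, f(4.25) = 20/29, f(5.75) = 4/7, f(6.25) = 20/37, f(6.5) = 10/19.
Sum = Σ Δs_i · f(s_i).
Sum ≈ 3.385545.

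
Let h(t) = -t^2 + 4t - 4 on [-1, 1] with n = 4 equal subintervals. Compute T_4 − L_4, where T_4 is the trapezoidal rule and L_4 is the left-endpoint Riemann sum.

T_4 = -8.75.
L_4 = -10.75.
T_4 − L_4 = 2.

2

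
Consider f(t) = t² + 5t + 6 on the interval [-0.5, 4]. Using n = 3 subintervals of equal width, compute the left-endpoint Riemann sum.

Δt = (4 − (-0.5))/3 = 1.5.
Left endpoints: -0.5, 1, 2.5.
f(-0.5) = 3.75, f(1) = 12, f(2.5) = 24.75.
Sum = Δt · [f(-0.5) + f(1) + f(2.5)].
Sum = 60.75.

60.75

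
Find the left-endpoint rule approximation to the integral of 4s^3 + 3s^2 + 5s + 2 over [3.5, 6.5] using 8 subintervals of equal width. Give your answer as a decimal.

1758.6796875

Δs = (6.5 − 3.5)/8 = 0.375.
Left endpoints: 3.5, 3.875, 4.25, 4.625, 5, 5.375, 5.75, 6.125.
f(3.5) = 227.75, f(3.875) = 299.1640625, f(4.25) = 384.5, f(4.625) = 485.0234375, f(5) = 602, f(5.375) = 736.6953125, f(5.75) = 890.375, f(6.125) = 1064.3046875.
Sum = Δs · [f(3.5) + f(3.875) + f(4.25) + ...].
Sum = 1758.6796875.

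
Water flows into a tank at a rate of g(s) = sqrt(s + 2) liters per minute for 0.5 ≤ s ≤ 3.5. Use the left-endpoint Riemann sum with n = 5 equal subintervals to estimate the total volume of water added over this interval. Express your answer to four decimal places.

5.7316

Δs = (3.5 − 0.5)/5 = 0.6.
Left endpoints: 0.5, 1.1, 1.7, 2.3, 2.9.
g(0.5) ≈ 1.5811, g(1.1) ≈ 1.7607, g(1.7) ≈ 1.9235, g(2.3) ≈ 2.0736, g(2.9) ≈ 2.2136.
Sum = Δs · [g(0.5) + g(1.1) + g(1.7) + g(2.3) + g(2.9)].
Sum ≈ 5.7316.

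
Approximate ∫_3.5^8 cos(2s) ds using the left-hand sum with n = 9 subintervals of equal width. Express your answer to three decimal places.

Δs = (8 − 3.5)/9 = 0.5.
Left endpoints: 3.5, 4, 4.5, 5, 5.5, 6, 6.5, 7, 7.5.
f(3.5) ≈ 0.754, f(4) ≈ -0.146, f(4.5) ≈ -0.911, f(5) ≈ -0.839, f(5.5) ≈ 0.004, f(6) ≈ 0.844, f(6.5) ≈ 0.907, f(7) ≈ 0.137, f(7.5) ≈ -0.760.
Sum = Δs · [f(3.5) + f(4) + f(4.5) + ...].
Sum ≈ -0.005.

-0.005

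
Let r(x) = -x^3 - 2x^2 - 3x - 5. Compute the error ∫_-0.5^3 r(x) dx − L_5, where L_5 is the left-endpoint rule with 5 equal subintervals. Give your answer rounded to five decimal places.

-17.65021

Exact integral: ∫_-0.5^3 r(x) dx ≈ -68.9427083.
L_5 = -51.2925.
Error ≈ -68.9427083 − (-51.2925) ≈ -17.65021.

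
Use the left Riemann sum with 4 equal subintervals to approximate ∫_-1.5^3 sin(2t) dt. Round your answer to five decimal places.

Δt = (3 − (-1.5))/4 = 1.125.
Left endpoints: -1.5, -0.375, 0.75, 1.875.
f(-1.5) ≈ -0.14112, f(-0.375) ≈ -0.68164, f(0.75) ≈ 0.99749, f(1.875) ≈ -0.57156.
Sum = Δt · [f(-1.5) + f(-0.375) + f(0.75) + f(1.875)].
Sum ≈ -0.44643.

-0.44643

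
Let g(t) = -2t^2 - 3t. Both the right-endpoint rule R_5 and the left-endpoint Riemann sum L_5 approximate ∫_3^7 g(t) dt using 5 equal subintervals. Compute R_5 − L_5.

-73.6

R_5 = -308.32.
L_5 = -234.72.
R_5 − L_5 = -73.6.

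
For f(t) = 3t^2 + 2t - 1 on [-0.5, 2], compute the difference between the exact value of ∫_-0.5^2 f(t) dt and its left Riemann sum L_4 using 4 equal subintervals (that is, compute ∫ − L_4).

4.58984375

Exact integral: ∫_-0.5^2 f(t) dt = 9.375.
L_4 = 4.78515625.
Error = 9.375 − 4.78515625 = 4.58984375.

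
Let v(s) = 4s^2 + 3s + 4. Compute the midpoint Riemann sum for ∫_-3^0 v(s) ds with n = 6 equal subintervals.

34.25

Δs = (0 − (-3))/6 = 0.5.
Midpoints: -2.75, -2.25, -1.75, -1.25, -0.75, -0.25.
v(-2.75) = 26, v(-2.25) = 17.5, v(-1.75) = 11, v(-1.25) = 6.5, v(-0.75) = 4, v(-0.25) = 3.5.
Sum = Δs · [v(-2.75) + v(-2.25) + v(-1.75) + ...].
Sum = 34.25.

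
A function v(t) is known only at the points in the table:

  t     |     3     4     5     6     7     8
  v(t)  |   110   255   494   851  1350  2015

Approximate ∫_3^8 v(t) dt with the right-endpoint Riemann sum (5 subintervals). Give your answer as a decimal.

4965

Δt = 1.
Sum = 1·[255 + 494 + 851 + 1350 + 2015] = 4965.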